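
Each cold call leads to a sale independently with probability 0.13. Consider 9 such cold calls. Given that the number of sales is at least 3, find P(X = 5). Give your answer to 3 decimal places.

X ~ Binomial(9, 0.13). Want P(X=5 | X≥3) = P(X=5) / P(X≥3).
P(X=5) = C(9,5)·0.13^5·0.87^4 = 0.00268
P(X≥3) = 1 − 0.28554 − 0.38401 − 0.22952 = 0.10093
Ratio = 0.00268 / 0.10093 = 0.02656

0.027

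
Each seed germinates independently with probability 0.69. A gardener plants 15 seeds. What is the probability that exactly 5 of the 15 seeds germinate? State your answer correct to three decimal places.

X ~ Binomial(n=15, p=0.69).
P(X=5) = C(15,5) · p^5 · (1−p)^10
= 3003 · 0.1564 · 8.1963e-06 = 0.00385

0.004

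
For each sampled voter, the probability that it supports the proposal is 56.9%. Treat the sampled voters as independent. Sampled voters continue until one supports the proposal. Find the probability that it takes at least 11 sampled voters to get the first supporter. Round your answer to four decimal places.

0.0002

Y = number of sampled voters to the first success; geometric, p = 0.569.
P(Y > 10) = P(first 10 all fail) = (1−p)^10 = 0.000221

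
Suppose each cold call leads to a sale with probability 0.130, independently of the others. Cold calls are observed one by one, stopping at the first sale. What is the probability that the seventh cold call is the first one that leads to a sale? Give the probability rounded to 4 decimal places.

0.0564

Geometric (trials to first success), p = 0.13.
P(Y = 7) = (1−p)^6 · p = 0.43363 · 0.13 = 0.056371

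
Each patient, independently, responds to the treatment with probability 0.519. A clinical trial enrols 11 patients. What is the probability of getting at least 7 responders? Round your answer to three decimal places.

X ~ Binomial(11, 0.519); P(X ≥ 7) = Σ C(11,k) p^k (1−p)^(11−k) over k:
  k=7: C(11,7)·0.519^7·0.481^4 = 0.17917
  k=8: C(11,8)·0.519^8·0.481^3 = 0.09666
  k=9: C(11,9)·0.519^9·0.481^2 = 0.03477
  k=10: C(11,10)·0.519^10·0.481^1 = 0.00750
  k=11: C(11,11)·0.519^11·0.481^0 = 0.00074
Total = 0.31884

0.319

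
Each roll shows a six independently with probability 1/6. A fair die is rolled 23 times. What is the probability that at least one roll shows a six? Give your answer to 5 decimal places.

0.98491

P(at least one) = 1 − P(none) = 1 − (1 − 0.166667)^23
= 1 − 0.0150949 = 0.9849051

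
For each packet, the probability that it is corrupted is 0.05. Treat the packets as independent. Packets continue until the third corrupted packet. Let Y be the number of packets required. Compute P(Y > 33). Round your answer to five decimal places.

0.77281

Needing more than 33 packets ⇔ fewer than 3 successes in the first 33. With X ~ Binomial(33, 0.05), P(Y > 33) = P(X ≤ 2).
  k=0: C(33,0)·0.05^0·0.95^33 = 0.1840259
  k=1: C(33,1)·0.05^1·0.95^32 = 0.3196239
  k=2: C(33,2)·0.05^2·0.95^31 = 0.2691570
P(X ≤ 2) = 0.7728069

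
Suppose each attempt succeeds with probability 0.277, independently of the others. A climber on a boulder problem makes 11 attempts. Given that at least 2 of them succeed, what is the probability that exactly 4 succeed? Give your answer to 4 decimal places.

X ~ Binomial(11, 0.277). Want P(X=4 | X≥2) = P(X=4) / P(X≥2).
P(X=4) = C(11,4)·0.277^4·0.723^7 = 0.200632
P(X≥2) = 1 − 0.028218 − 0.118920 = 0.852862
Ratio = 0.200632 / 0.852862 = 0.235246

0.2352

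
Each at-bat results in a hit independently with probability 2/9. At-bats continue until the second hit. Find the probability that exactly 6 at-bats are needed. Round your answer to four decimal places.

Y = trial on which the second success occurs; negative binomial, r=2, p=0.222222.
P(Y=6) = C(5,1) · p^2 · (1−p)^4
= 5 · 0.049383 · 0.36595 = 0.090358

0.0904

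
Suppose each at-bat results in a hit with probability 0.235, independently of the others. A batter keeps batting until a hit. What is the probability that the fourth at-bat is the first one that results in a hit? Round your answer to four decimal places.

0.1052

Geometric (trials to first success), p = 0.235.
P(Y = 4) = (1−p)^3 · p = 0.4477 · 0.235 = 0.105209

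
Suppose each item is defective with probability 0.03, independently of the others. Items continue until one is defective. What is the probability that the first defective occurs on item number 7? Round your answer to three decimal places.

0.025

Geometric (trials to first success), p = 0.03.
P(Y = 7) = (1−p)^6 · p = 0.83297 · 0.03 = 0.02499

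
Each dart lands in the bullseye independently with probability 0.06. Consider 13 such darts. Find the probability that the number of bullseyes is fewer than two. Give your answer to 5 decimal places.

X ~ Binomial(13, 0.06); P(X ≤ 1) = Σ C(13,k) p^k (1−p)^(13−k) over k:
  k=0: C(13,0)·0.06^0·0.94^13 = 0.4473651
  k=1: C(13,1)·0.06^1·0.94^12 = 0.3712178
Total = 0.8185829

0.81858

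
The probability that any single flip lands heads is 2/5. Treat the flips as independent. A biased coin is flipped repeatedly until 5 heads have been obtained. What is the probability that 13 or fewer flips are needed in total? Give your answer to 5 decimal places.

Finishing within 13 flips ⇔ at least 5 successes in the first 13. With X ~ Binomial(13, 0.40), P(Y ≤ 13) = 1 − P(X ≤ 4).
  k=0: C(13,0)·0.40^0·0.60^13 = 0.0013061
  k=1: C(13,1)·0.40^1·0.60^12 = 0.0113193
  k=2: C(13,2)·0.40^2·0.60^11 = 0.0452771
  k=3: C(13,3)·0.40^3·0.60^10 = 0.1106773
  k=4: C(13,4)·0.40^4·0.60^9 = 0.1844621
1 − 0.3530418 = 0.6469582

0.64696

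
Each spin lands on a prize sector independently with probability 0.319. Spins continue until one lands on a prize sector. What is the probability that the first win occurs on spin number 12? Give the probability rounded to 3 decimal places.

Geometric (trials to first success), p = 0.319.
P(Y = 12) = (1−p)^11 · p = 0.014609 · 0.319 = 0.00466

0.005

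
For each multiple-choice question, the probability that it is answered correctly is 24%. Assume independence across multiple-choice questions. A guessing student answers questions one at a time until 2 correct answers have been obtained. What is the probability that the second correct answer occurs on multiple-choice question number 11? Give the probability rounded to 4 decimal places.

0.0487

Y = trial on which the second success occurs; negative binomial, r=2, p=0.24.
P(Y=11) = C(10,1) · p^2 · (1−p)^9
= 10 · 0.0576 · 0.084591 = 0.048724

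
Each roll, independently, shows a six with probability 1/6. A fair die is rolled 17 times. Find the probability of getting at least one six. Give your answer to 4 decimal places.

P(at least one) = 1 − P(none) = 1 − (1 − 0.166667)^17
= 1 − 0.045073 = 0.954927

0.9549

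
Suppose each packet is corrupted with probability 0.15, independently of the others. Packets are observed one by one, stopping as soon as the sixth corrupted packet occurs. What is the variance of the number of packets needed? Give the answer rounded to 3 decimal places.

Y = total packets until the sixth success; negative binomial with r=6, p=0.15.
Var(Y) = r(1−p)/p² = 6·0.85 / 0.15² = 226.66667

226.667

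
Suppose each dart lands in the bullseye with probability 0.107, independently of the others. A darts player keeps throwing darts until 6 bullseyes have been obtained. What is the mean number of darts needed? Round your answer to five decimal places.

56.07477

Y = total darts until the sixth success; negative binomial with r=6, p=0.107.
E[Y] = r / p = 6 / 0.107 = 56.0747664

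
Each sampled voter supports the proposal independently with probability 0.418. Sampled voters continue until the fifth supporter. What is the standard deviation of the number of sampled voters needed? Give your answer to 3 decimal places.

Y = total sampled voters until the fifth success; negative binomial with r=5, p=0.418.
SD(Y) = √[r(1−p)/p²] = √(16.65484) = 4.08103

4.081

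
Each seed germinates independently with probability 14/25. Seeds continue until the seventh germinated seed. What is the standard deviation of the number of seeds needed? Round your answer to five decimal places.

3.13392

Y = total seeds until the seventh success; negative binomial with r=7, p=0.56.
SD(Y) = √[r(1−p)/p²] = √(9.8214286) = 3.1339159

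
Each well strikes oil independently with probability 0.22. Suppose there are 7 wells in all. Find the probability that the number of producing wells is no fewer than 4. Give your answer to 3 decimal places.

X ~ Binomial(7, 0.22); P(X ≥ 4) = Σ C(7,k) p^k (1−p)^(7−k) over k:
  k=4: C(7,4)·0.22^4·0.78^3 = 0.03891
  k=5: C(7,5)·0.22^5·0.78^2 = 0.00658
  k=6: C(7,6)·0.22^6·0.78^1 = 0.00062
  k=7: C(7,7)·0.22^7·0.78^0 = 0.00002
Total = 0.04614

0.046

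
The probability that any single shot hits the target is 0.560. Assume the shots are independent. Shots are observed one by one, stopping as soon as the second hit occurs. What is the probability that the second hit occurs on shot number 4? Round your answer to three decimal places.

0.182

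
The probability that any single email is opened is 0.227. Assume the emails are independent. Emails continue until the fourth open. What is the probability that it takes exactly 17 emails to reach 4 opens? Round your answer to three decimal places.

Y = trial on which the fourth success occurs; negative binomial, r=4, p=0.227.
P(Y=17) = C(16,3) · p^4 · (1−p)^13
= 560 · 0.0026552 · 0.035183 = 0.05231

0.052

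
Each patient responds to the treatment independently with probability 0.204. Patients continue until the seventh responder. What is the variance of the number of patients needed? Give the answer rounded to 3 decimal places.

133.891

Y = total patients until the seventh success; negative binomial with r=7, p=0.204.
Var(Y) = r(1−p)/p² = 7·0.796 / 0.204² = 133.89081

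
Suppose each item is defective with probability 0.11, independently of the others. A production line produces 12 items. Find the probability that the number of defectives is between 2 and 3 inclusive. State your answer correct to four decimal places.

X ~ Binomial(12, 0.11); P(2 ≤ X ≤ 3) = Σ C(12,k) p^k (1−p)^(12−k) over k:
  k=2: C(12,2)·0.11^2·0.89^10 = 0.249017
  k=3: C(12,3)·0.11^3·0.89^9 = 0.102591
Total = 0.351609

0.3516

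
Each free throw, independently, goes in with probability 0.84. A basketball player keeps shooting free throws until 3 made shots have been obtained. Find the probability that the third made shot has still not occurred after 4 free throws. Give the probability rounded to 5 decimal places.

Needing more than 4 free throws ⇔ fewer than 3 successes in the first 4. With X ~ Binomial(4, 0.84), P(Y > 4) = P(X ≤ 2).
  k=0: C(4,0)·0.84^0·0.16^4 = 0.0006554
  k=1: C(4,1)·0.84^1·0.16^3 = 0.0137626
  k=2: C(4,2)·0.84^2·0.16^2 = 0.1083802
P(X ≤ 2) = 0.1227981

0.12280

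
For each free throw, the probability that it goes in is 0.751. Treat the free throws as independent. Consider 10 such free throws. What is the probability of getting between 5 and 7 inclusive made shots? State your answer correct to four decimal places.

X ~ Binomial(10, 0.751); P(5 ≤ X ≤ 7) = Σ C(10,k) p^k (1−p)^(10−k) over k:
  k=5: C(10,5)·0.751^5·0.249^5 = 0.057623
  k=6: C(10,6)·0.751^6·0.249^4 = 0.144829
  k=7: C(10,7)·0.751^7·0.249^3 = 0.249608
Total = 0.452061

0.4521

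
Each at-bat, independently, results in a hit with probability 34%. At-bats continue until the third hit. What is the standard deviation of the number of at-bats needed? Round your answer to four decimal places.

4.1386

Y = total at-bats until the third success; negative binomial with r=3, p=0.34.
SD(Y) = √[r(1−p)/p²] = √(17.128028) = 4.138602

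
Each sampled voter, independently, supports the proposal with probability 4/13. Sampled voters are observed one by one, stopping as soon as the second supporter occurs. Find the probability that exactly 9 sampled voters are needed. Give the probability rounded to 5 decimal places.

0.05773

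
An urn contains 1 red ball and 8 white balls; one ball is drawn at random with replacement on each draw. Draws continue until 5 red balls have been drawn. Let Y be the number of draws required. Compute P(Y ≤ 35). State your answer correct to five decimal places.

Finishing within 35 draws ⇔ at least 5 successes in the first 35. With X ~ Binomial(35, 0.111111), P(Y ≤ 35) = 1 − P(X ≤ 4).
  k=0: C(35,0)·0.111111^0·0.888889^35 = 0.0162055
  k=1: C(35,1)·0.111111^1·0.888889^34 = 0.0708989
  k=2: C(35,2)·0.111111^2·0.888889^33 = 0.1506603
  k=3: C(35,3)·0.111111^3·0.888889^32 = 0.2071579
  k=4: C(35,4)·0.111111^4·0.888889^31 = 0.2071579
1 − 0.6520804 = 0.3479196

0.34792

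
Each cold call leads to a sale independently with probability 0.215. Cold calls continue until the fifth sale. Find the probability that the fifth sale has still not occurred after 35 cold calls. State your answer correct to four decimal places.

0.1013

Needing more than 35 cold calls ⇔ fewer than 5 successes in the first 35. With X ~ Binomial(35, 0.215), P(Y > 35) = P(X ≤ 4).
  k=0: C(35,0)·0.215^0·0.785^35 = 0.000209
  k=1: C(35,1)·0.215^1·0.785^34 = 0.002005
  k=2: C(35,2)·0.215^2·0.785^33 = 0.009335
  k=3: C(35,3)·0.215^3·0.785^32 = 0.028123
  k=4: C(35,4)·0.215^4·0.785^31 = 0.061619
P(X ≤ 4) = 0.101290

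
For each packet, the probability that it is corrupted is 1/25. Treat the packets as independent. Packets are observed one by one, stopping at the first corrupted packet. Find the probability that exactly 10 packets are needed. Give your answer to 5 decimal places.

Geometric (trials to first success), p = 0.04.
P(Y = 10) = (1−p)^9 · p = 0.69253 · 0.04 = 0.0277014

0.02770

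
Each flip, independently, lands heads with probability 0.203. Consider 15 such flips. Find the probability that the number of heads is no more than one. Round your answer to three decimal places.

X ~ Binomial(15, 0.203); P(X ≤ 1) = Σ C(15,k) p^k (1−p)^(15−k) over k:
  k=0: C(15,0)·0.203^0·0.797^15 = 0.03326
  k=1: C(15,1)·0.203^1·0.797^14 = 0.12706
Total = 0.16031

0.160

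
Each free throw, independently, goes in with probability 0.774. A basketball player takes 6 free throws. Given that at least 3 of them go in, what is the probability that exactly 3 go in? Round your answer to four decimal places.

0.1099

X ~ Binomial(6, 0.774). Want P(X=3 | X≥3) = P(X=3) / P(X≥3).
P(X=3) = C(6,3)·0.774^3·0.226^3 = 0.107048
P(X≥3) = 1 − 0.000133 − 0.002738 − 0.023443 = 0.973686
Ratio = 0.107048 / 0.973686 = 0.109941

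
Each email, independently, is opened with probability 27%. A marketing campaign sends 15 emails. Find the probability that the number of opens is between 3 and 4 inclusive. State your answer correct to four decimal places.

0.4327

X ~ Binomial(15, 0.27); P(3 ≤ X ≤ 4) = Σ C(15,k) p^k (1−p)^(15−k) over k:
  k=3: C(15,3)·0.27^3·0.73^12 = 0.205105
  k=4: C(15,4)·0.27^4·0.73^11 = 0.227583
Total = 0.432688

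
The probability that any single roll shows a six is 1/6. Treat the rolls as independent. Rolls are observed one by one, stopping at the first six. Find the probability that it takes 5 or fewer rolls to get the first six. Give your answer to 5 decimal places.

Y = number of rolls to the first success; geometric, p = 0.166667.
P(Y ≤ 5) = 1 − (1−p)^5 = 1 − 0.4018776 = 0.5981224

0.59812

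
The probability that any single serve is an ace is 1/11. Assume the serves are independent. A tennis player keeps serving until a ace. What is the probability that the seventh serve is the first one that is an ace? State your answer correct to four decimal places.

0.0513

Geometric (trials to first success), p = 0.090909.
P(Y = 7) = (1−p)^6 · p = 0.56447 · 0.090909 = 0.051316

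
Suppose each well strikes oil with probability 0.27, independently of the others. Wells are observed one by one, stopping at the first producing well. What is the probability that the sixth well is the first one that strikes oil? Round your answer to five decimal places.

0.05597

Geometric (trials to first success), p = 0.27.
P(Y = 6) = (1−p)^5 · p = 0.20731 · 0.27 = 0.0559729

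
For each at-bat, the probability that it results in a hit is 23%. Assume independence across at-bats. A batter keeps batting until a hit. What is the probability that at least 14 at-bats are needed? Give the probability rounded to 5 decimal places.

0.03345

Y = number of at-bats to the first success; geometric, p = 0.23.
P(Y > 13) = P(first 13 all fail) = (1−p)^13 = 0.0334487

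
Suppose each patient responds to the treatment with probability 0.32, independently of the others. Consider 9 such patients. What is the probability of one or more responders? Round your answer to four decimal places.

P(at least one) = 1 − P(none) = 1 − (1 − 0.32)^9
= 1 − 0.031087 = 0.968913

0.9689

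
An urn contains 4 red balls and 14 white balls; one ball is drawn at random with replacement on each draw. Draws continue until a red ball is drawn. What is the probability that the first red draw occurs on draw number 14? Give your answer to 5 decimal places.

0.00847

Geometric (trials to first success), p = 0.222222.
P(Y = 14) = (1−p)^13 · p = 0.038117 · 0.222222 = 0.0084705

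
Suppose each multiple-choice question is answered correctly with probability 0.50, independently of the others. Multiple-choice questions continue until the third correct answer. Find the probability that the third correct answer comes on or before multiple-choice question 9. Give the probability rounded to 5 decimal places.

0.91016

Finishing within 9 multiple-choice questions ⇔ at least 3 successes in the first 9. With X ~ Binomial(9, 0.50), P(Y ≤ 9) = 1 − P(X ≤ 2).
  k=0: C(9,0)·0.50^0·0.50^9 = 0.0019531
  k=1: C(9,1)·0.50^1·0.50^8 = 0.0175781
  k=2: C(9,2)·0.50^2·0.50^7 = 0.0703125
1 − 0.0898438 = 0.9101562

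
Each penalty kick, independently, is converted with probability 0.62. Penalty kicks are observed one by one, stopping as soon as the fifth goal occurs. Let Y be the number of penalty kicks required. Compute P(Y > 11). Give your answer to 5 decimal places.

0.07683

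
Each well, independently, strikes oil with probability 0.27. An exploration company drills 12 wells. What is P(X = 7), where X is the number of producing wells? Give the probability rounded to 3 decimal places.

0.017

X ~ Binomial(n=12, p=0.27).
P(X=7) = C(12,7) · p^7 · (1−p)^5
= 792 · 0.0001046 · 0.20731 = 0.01717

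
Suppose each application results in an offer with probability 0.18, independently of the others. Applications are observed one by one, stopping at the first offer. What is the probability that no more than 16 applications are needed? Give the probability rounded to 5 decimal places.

Y = number of applications to the first success; geometric, p = 0.18.
P(Y ≤ 16) = 1 − (1−p)^16 = 1 − 0.0417851 = 0.9582149

0.95821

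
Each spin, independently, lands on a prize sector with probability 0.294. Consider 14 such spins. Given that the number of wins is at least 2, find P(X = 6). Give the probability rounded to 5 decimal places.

0.12629

X ~ Binomial(14, 0.294). Want P(X=6 | X≥2) = P(X=6) / P(X≥2).
P(X=6) = C(14,6)·0.294^6·0.706^8 = 0.1196953
P(X≥2) = 1 − 0.0076430 − 0.0445591 = 0.9477979
Ratio = 0.1196953 / 0.9477979 = 0.1262877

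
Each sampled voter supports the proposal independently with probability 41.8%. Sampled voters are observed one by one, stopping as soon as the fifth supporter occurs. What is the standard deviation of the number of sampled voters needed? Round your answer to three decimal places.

Y = total sampled voters until the fifth success; negative binomial with r=5, p=0.418.
SD(Y) = √[r(1−p)/p²] = √(16.65484) = 4.08103

4.081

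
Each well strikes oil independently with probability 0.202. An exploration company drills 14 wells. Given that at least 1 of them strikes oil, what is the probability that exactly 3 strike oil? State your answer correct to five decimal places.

0.26184

X ~ Binomial(14, 0.202). Want P(X=3 | X≥1) = P(X=3) / P(X≥1).
P(X=3) = C(14,3)·0.202^3·0.798^11 = 0.2507190
P(X≥1) = 1 − 0.0424659 = 0.9575341
Ratio = 0.2507190 / 0.9575341 = 0.2618382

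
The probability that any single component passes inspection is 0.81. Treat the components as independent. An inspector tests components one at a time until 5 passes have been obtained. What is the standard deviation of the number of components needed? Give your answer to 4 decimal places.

1.2033

Y = total components until the fifth success; negative binomial with r=5, p=0.81.
SD(Y) = √[r(1−p)/p²] = √(1.447950) = 1.203308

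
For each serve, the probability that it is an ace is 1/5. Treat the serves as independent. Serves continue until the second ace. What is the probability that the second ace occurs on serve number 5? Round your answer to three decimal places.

0.082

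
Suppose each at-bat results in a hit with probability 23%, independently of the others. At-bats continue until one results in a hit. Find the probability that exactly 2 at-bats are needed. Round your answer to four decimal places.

Geometric (trials to first success), p = 0.23.
P(Y = 2) = (1−p)^1 · p = 0.77 · 0.23 = 0.177100

0.1771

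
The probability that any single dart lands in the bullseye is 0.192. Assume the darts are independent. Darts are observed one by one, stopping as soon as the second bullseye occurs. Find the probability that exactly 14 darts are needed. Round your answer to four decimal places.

0.0371

Y = trial on which the second success occurs; negative binomial, r=2, p=0.192.
P(Y=14) = C(13,1) · p^2 · (1−p)^12
= 13 · 0.036864 · 0.077435 = 0.037109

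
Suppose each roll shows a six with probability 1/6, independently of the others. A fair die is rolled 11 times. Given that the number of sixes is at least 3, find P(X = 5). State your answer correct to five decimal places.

X ~ Binomial(11, 0.166667). Want P(X=5 | X≥3) = P(X=5) / P(X≥3).
P(X=5) = C(11,5)·0.166667^5·0.833333^6 = 0.0198975
P(X≥3) = 1 − 0.1345880 − 0.2960936 − 0.2960936 = 0.2732249
Ratio = 0.0198975 / 0.2732249 = 0.0728246

0.07282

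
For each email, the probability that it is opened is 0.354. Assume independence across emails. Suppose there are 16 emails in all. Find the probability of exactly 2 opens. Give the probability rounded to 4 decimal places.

0.0331

X ~ Binomial(n=16, p=0.354).
P(X=2) = C(16,2) · p^2 · (1−p)^14
= 120 · 0.12532 · 0.0022042 = 0.033147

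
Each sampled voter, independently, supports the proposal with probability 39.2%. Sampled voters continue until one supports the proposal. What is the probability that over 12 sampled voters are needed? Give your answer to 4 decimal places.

Y = number of sampled voters to the first success; geometric, p = 0.392.
P(Y > 12) = P(first 12 all fail) = (1−p)^12 = 0.002552

0.0026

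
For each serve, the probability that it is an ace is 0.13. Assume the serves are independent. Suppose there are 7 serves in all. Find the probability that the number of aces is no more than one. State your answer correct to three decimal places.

0.772

X ~ Binomial(7, 0.13); P(X ≤ 1) = Σ C(7,k) p^k (1−p)^(7−k) over k:
  k=0: C(7,0)·0.13^0·0.87^7 = 0.37725
  k=1: C(7,1)·0.13^1·0.87^6 = 0.39460
Total = 0.77185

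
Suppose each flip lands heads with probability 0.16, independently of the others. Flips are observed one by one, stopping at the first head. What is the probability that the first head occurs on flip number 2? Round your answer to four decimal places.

Geometric (trials to first success), p = 0.16.
P(Y = 2) = (1−p)^1 · p = 0.84 · 0.16 = 0.134400

0.1344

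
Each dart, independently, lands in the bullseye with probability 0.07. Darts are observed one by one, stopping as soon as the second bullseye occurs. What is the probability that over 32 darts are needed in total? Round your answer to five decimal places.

0.33422

Needing more than 32 darts ⇔ fewer than 2 successes in the first 32. With X ~ Binomial(32, 0.07), P(Y > 32) = P(X ≤ 1).
  k=0: C(32,0)·0.07^0·0.93^32 = 0.0980515
  k=1: C(32,1)·0.07^1·0.93^31 = 0.2361671
P(X ≤ 1) = 0.3342186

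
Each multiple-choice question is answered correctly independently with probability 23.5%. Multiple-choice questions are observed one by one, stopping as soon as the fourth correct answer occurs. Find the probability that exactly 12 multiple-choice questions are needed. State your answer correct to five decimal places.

0.05903

Y = trial on which the fourth success occurs; negative binomial, r=4, p=0.235.
P(Y=12) = C(11,3) · p^4 · (1−p)^8
= 165 · 0.0030498 · 0.1173 = 0.0590265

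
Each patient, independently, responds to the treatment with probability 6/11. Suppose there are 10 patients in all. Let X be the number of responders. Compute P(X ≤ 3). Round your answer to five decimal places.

X ~ Binomial(10, 0.545455); P(X ≤ 3) = Σ C(10,k) p^k (1−p)^(10−k) over k:
  k=0: C(10,0)·0.545455^0·0.454545^10 = 0.0003765
  k=1: C(10,1)·0.545455^1·0.454545^9 = 0.0045181
  k=2: C(10,2)·0.545455^2·0.454545^8 = 0.0243977
  k=3: C(10,3)·0.545455^3·0.454545^7 = 0.0780725
Total = 0.1073648

0.10736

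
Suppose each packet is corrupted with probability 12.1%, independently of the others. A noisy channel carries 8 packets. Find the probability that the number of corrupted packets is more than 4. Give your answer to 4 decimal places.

X ~ Binomial(8, 0.121); P(X ≥ 5) = Σ C(8,k) p^k (1−p)^(8−k) over k:
  k=5: C(8,5)·0.121^5·0.879^3 = 0.000986
  k=6: C(8,6)·0.121^6·0.879^2 = 0.000068
  k=7: C(8,7)·0.121^7·0.879^1 = 0.000003
  k=8: C(8,8)·0.121^8·0.879^0 = 0.000000
Total = 0.001057

0.0011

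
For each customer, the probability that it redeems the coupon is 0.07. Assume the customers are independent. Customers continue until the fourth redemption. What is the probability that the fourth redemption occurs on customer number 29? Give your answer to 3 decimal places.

0.013

Y = trial on which the fourth success occurs; negative binomial, r=4, p=0.07.
P(Y=29) = C(28,3) · p^4 · (1−p)^25
= 3276 · 2.401e-05 · 0.16296 = 0.01282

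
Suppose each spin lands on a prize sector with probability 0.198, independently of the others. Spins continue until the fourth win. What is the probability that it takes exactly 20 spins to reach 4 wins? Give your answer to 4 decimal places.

0.0436

Y = trial on which the fourth success occurs; negative binomial, r=4, p=0.198.
P(Y=20) = C(19,3) · p^4 · (1−p)^16
= 969 · 0.001537 · 0.029295 = 0.043629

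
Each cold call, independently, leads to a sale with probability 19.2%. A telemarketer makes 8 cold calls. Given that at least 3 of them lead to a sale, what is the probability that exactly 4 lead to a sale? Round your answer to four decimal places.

0.2183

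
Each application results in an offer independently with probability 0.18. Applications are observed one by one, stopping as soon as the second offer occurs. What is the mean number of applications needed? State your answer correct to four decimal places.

11.1111

Y = total applications until the second success; negative binomial with r=2, p=0.18.
E[Y] = r / p = 2 / 0.18 = 11.111111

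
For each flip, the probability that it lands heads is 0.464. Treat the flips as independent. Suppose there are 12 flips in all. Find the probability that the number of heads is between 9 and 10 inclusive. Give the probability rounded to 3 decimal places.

0.043

X ~ Binomial(12, 0.464); P(9 ≤ X ≤ 10) = Σ C(12,k) p^k (1−p)^(12−k) over k:
  k=9: C(12,9)·0.464^9·0.536^3 = 0.03377
  k=10: C(12,10)·0.464^10·0.536^2 = 0.00877
Total = 0.04254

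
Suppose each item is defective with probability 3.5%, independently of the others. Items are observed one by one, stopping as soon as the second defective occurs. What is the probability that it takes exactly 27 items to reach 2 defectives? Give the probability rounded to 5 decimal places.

Y = trial on which the second success occurs; negative binomial, r=2, p=0.035.
P(Y=27) = C(26,1) · p^2 · (1−p)^25
= 26 · 0.001225 · 0.41038 = 0.0130705

0.01307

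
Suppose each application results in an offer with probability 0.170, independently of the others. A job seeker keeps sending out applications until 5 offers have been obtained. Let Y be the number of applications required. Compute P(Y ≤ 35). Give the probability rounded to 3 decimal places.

0.733

Finishing within 35 applications ⇔ at least 5 successes in the first 35. With X ~ Binomial(35, 0.17), P(Y ≤ 35) = 1 − P(X ≤ 4).
  k=0: C(35,0)·0.17^0·0.83^35 = 0.00147
  k=1: C(35,1)·0.17^1·0.83^34 = 0.01055
  k=2: C(35,2)·0.17^2·0.83^33 = 0.03673
  k=3: C(35,3)·0.17^3·0.83^32 = 0.08275
  k=4: C(35,4)·0.17^4·0.83^31 = 0.13559
1 − 0.26708 = 0.73292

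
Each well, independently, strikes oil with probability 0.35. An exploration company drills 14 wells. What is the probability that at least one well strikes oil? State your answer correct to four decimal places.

0.9976

P(at least one) = 1 − P(none) = 1 − (1 − 0.35)^14
= 1 − 0.002403 = 0.997597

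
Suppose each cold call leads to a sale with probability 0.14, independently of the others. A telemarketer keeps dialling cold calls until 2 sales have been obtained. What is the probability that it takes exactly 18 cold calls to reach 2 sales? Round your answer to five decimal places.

0.02983

Y = trial on which the second success occurs; negative binomial, r=2, p=0.14.
P(Y=18) = C(17,1) · p^2 · (1−p)^16
= 17 · 0.0196 · 0.089531 = 0.0298319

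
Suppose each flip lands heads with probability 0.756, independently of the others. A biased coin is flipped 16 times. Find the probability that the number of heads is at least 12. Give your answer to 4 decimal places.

X ~ Binomial(16, 0.756); P(X ≥ 12) = Σ C(16,k) p^k (1−p)^(16−k) over k:
  k=12: C(16,12)·0.756^12·0.244^4 = 0.224850
  k=13: C(16,13)·0.756^13·0.244^3 = 0.214359
  k=14: C(16,14)·0.756^14·0.244^2 = 0.142320
  k=15: C(16,15)·0.756^15·0.244^1 = 0.058795
  k=16: C(16,16)·0.756^16·0.244^0 = 0.011385
Total = 0.651708

0.6517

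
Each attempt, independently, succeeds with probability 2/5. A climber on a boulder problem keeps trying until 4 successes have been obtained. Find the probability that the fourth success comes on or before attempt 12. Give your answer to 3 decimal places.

Finishing within 12 attempts ⇔ at least 4 successes in the first 12. With X ~ Binomial(12, 0.40), P(Y ≤ 12) = 1 − P(X ≤ 3).
  k=0: C(12,0)·0.40^0·0.60^12 = 0.00218
  k=1: C(12,1)·0.40^1·0.60^11 = 0.01741
  k=2: C(12,2)·0.40^2·0.60^10 = 0.06385
  k=3: C(12,3)·0.40^3·0.60^9 = 0.14189
1 − 0.22534 = 0.77466

0.775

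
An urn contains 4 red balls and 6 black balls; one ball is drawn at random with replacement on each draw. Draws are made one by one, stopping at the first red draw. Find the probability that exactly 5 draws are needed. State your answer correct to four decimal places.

0.0518

Geometric (trials to first success), p = 0.40.
P(Y = 5) = (1−p)^4 · p = 0.1296 · 0.40 = 0.051840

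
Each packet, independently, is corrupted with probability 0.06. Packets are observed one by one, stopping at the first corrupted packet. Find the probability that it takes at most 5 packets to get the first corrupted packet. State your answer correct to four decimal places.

0.2661

Y = number of packets to the first success; geometric, p = 0.06.
P(Y ≤ 5) = 1 − (1−p)^5 = 1 − 0.733904 = 0.266096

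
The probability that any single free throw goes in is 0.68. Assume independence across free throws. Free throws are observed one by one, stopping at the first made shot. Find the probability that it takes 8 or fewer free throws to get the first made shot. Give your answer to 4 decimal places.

0.9999

Y = number of free throws to the first success; geometric, p = 0.68.
P(Y ≤ 8) = 1 − (1−p)^8 = 1 − 0.000110 = 0.999890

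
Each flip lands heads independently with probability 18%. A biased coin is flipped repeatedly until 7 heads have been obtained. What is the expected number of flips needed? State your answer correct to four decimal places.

Y = total flips until the seventh success; negative binomial with r=7, p=0.18.
E[Y] = r / p = 7 / 0.18 = 38.888889

38.8889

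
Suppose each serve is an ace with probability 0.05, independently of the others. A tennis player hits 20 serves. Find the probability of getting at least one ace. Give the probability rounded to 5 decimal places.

0.64151

P(at least one) = 1 − P(none) = 1 − (1 − 0.05)^20
= 1 − 0.3584859 = 0.6415141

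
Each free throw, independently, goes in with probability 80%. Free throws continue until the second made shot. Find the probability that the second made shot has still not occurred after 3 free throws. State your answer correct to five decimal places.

0.10400

Needing more than 3 free throws ⇔ fewer than 2 successes in the first 3. With X ~ Binomial(3, 0.80), P(Y > 3) = P(X ≤ 1).
  k=0: C(3,0)·0.80^0·0.20^3 = 0.0080000
  k=1: C(3,1)·0.80^1·0.20^2 = 0.0960000
P(X ≤ 1) = 0.1040000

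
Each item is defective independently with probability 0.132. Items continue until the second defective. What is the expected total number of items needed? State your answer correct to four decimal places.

15.1515

Y = total items until the second success; negative binomial with r=2, p=0.132.
E[Y] = r / p = 2 / 0.132 = 15.151515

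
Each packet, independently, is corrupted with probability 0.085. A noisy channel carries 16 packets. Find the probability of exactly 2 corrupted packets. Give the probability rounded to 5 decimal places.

X ~ Binomial(n=16, p=0.085).
P(X=2) = C(16,2) · p^2 · (1−p)^14
= 120 · 0.007225 · 0.28833 = 0.2499853

0.24999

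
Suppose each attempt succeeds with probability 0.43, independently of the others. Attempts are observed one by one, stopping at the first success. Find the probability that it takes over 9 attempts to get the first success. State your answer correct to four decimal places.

Y = number of attempts to the first success; geometric, p = 0.43.
P(Y > 9) = P(first 9 all fail) = (1−p)^9 = 0.006351

0.0064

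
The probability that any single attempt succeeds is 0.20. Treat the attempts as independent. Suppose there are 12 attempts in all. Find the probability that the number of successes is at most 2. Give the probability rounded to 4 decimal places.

X ~ Binomial(12, 0.20); P(X ≤ 2) = Σ C(12,k) p^k (1−p)^(12−k) over k:
  k=0: C(12,0)·0.20^0·0.80^12 = 0.068719
  k=1: C(12,1)·0.20^1·0.80^11 = 0.206158
  k=2: C(12,2)·0.20^2·0.80^10 = 0.283468
Total = 0.558346

0.5583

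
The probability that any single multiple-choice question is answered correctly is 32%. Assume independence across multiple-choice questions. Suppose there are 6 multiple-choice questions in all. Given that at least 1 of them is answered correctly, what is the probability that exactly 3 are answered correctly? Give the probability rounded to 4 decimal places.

0.2287

X ~ Binomial(6, 0.32). Want P(X=3 | X≥1) = P(X=3) / P(X≥1).
P(X=3) = C(6,3)·0.32^3·0.68^3 = 0.206066
P(X≥1) = 1 − 0.098867 = 0.901133
Ratio = 0.206066 / 0.901133 = 0.228675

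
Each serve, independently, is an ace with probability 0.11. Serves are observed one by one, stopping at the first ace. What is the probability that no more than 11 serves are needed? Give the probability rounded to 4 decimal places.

0.7225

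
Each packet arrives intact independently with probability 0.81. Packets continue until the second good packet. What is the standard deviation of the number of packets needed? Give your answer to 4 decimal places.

0.7610

Y = total packets until the second success; negative binomial with r=2, p=0.81.
SD(Y) = √[r(1−p)/p²] = √(0.579180) = 0.761039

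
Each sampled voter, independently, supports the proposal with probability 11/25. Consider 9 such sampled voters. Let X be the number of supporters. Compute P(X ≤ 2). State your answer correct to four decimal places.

0.1641

X ~ Binomial(9, 0.44); P(X ≤ 2) = Σ C(9,k) p^k (1−p)^(9−k) over k:
  k=0: C(9,0)·0.44^0·0.56^9 = 0.005416
  k=1: C(9,1)·0.44^1·0.56^8 = 0.038300
  k=2: C(9,2)·0.44^2·0.56^7 = 0.120372
Total = 0.164088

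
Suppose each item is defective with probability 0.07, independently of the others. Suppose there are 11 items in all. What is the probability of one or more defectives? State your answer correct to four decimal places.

0.5499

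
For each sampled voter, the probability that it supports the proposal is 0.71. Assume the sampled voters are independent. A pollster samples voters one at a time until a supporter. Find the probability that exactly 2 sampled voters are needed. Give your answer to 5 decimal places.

0.20590

Geometric (trials to first success), p = 0.71.
P(Y = 2) = (1−p)^1 · p = 0.29 · 0.71 = 0.2059000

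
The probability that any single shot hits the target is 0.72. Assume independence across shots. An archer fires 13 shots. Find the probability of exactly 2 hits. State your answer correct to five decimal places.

0.00003

X ~ Binomial(n=13, p=0.72).
P(X=2) = C(13,2) · p^2 · (1−p)^11
= 78 · 0.5184 · 8.2935e-07 = 0.0000335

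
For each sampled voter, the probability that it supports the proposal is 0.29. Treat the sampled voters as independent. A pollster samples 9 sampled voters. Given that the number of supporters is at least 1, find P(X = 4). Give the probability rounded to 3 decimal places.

X ~ Binomial(9, 0.29). Want P(X=4 | X≥1) = P(X=4) / P(X≥1).
P(X=4) = C(9,4)·0.29^4·0.71^5 = 0.16079
P(X≥1) = 1 − 0.04585 = 0.95415
Ratio = 0.16079 / 0.95415 = 0.16851

0.169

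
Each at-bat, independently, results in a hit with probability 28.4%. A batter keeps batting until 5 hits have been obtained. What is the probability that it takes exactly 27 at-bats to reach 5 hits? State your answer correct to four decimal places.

Y = trial on which the fifth success occurs; negative binomial, r=5, p=0.284.
P(Y=27) = C(26,4) · p^5 · (1−p)^22
= 14950 · 0.0018475 · 0.00064282 = 0.017755

0.0178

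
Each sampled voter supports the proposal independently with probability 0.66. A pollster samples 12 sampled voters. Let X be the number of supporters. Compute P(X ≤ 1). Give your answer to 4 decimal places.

0.0001

X ~ Binomial(12, 0.66); P(X ≤ 1) = Σ C(12,k) p^k (1−p)^(12−k) over k:
  k=0: C(12,0)·0.66^0·0.34^12 = 0.000002
  k=1: C(12,1)·0.66^1·0.34^11 = 0.000056
Total = 0.000058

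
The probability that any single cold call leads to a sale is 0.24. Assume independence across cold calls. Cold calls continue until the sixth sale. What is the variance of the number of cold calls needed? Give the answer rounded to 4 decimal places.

79.1667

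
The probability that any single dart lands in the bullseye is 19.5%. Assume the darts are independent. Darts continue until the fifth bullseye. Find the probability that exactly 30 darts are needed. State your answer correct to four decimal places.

0.0296

Y = trial on which the fifth success occurs; negative binomial, r=5, p=0.195.
P(Y=30) = C(29,4) · p^5 · (1−p)^25
= 23751 · 0.00028195 · 0.0044147 = 0.029563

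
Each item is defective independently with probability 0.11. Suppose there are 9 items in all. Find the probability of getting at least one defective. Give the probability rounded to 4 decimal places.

0.6496

P(at least one) = 1 − P(none) = 1 − (1 − 0.11)^9
= 1 − 0.350356 = 0.649644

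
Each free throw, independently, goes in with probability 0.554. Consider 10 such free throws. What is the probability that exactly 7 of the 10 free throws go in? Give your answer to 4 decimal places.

0.1705

X ~ Binomial(n=10, p=0.554).
P(X=7) = C(10,7) · p^7 · (1−p)^3
= 120 · 0.016017 · 0.088717 = 0.170512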